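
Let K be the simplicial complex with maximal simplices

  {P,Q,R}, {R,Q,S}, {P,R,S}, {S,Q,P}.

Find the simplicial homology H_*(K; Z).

Take the total order P < Q < R < S on the vertex set. Then K (dimension 2) consists of the simplices:

  0-simplices (4): P, Q, R, S
  1-simplices (6): PQ, PR, PS, QR, QS, RS
  2-simplices (4): PQR, PQS, PRS, QRS

so the chain groups are C_0 ≅ Z^4, C_1 ≅ Z^6, C_2 ≅ Z^4.

∂_1: C_1 → C_0 maps an edge to its endpoints' difference, ∂[p,q] = q − p. For instance
  ∂QR = R − Q.
The resulting 4×6 matrix has rank 3, and its Smith normal form has invariant factors (1,1,1).

∂_2: C_2 → C_1 maps a triangle to the signed sum of its edges. For instance
  ∂PQS = QS − PS + PQ,
  ∂QRS = RS − QS + QR.
The resulting 6×4 matrix has rank 3, and its Smith normal form has invariant factors (1,1,1).

From H_k ≅ ker(∂_k) / im(∂_{k+1}) we obtain:

  H_0: rank C_0 − rank ∂_1 = 4 − 3 = 1, and the invariant factors of ∂_1 are all 1, so H_0 ≅ Z.
  H_1: rank ker ∂_1 − rank ∂_2 = (6 − 3) − 3 = 0, and the invariant factors of ∂_2 are all 1, so H_1 ≅ 0.
  H_2: rank ker ∂_2 − rank ∂_3 = (4 − 3) − 0 = 1, and there is no ∂_3, so H_2 ≅ Z.

As a check, the Euler characteristic is 4 − 6 + 4 = 2, which agrees with 1 − 0 + 1 = 2.

H_0 = Z,  H_1 = 0,  H_2 = Z.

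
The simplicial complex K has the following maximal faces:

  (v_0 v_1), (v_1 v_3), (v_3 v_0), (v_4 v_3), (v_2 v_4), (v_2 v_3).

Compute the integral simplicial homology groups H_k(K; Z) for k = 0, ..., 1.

H_0 = Z,  H_1 = Z^2.

Take the total order v_0 < v_1 < v_2 < v_3 < v_4 on the vertex set. Then K (dimension 1) consists of the simplices:

  0-simplices (5): [v_0], [v_1], [v_2], [v_3], [v_4]
  1-simplices (6): [v_0,v_1], [v_0,v_3], [v_1,v_3], [v_2,v_3], [v_2,v_4], [v_3,v_4]

Hence C_0 ≅ Z^5, C_1 ≅ Z^6.

The boundary map ∂_1: C_1 → C_0 maps an edge to its endpoints' difference, ∂[p,q] = q − p.
The 5×6 boundary matrix has rank 4 and Smith normal form diag(1,1,1,1).

Computing H_k = (kernel of ∂_k) / (image of ∂_{k+1}):

  H_0: rank C_0 − rank ∂_1 = 5 − 4 = 1, and the invariant factors of ∂_1 are all 1, so H_0 ≅ Z.
  H_1: rank ker ∂_1 − rank ∂_2 = (6 − 4) − 0 = 2, and there is no ∂_2, so H_1 ≅ Z^2.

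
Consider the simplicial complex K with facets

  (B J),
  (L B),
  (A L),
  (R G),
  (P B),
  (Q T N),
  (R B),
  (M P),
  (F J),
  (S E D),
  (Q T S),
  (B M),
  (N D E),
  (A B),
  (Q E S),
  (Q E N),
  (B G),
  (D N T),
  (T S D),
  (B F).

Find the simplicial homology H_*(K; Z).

H_0 ≅ Z^2,  H_1 ≅ Z^4,  H_2 ≅ Z.

Fix the vertex order A < B < D < E < F < G < J < L < M < N < P < Q < R < S < T and write every simplex with vertices in increasing order. Then dim K = 2 and the simplices of K are:

  0-simplices (15): A, B, D, E, F, G, J, L, M, N, P, Q, R, S, T
  1-simplices (24): AB, AL, BF, BG, BJ, BL, BM, BP, BR, DE, DN, DS, DT, EN, EQ, ES, FJ, GR, MP, NQ, NT, QS, QT, ST
  2-simplices (8): DEN, DES, DNT, DST, ENQ, EQS, NQT, QST

so the chain groups are C_0 ≅ Z^15, C_1 ≅ Z^24, C_2 ≅ Z^8.

The boundary map ∂_1: C_1 → C_0 is given by ∂[p,q] = [q] − [p].
The resulting 15×24 matrix has rank 13, and its Smith normal form has invariant factors (1,1,1,1,1,1,1,1,1,1,1,1,1).

The boundary map ∂_2: C_2 → C_1 sends each 2-simplex [p,q,r] to [q,r] − [p,r] + [p,q]. For instance
  ∂DST = ST − DT + DS,
  ∂EQS = QS − ES + EQ.
The resulting 24×8 matrix has rank 7, and its Smith normal form has invariant factors (1,1,1,1,1,1,1).

Computing H_k = (kernel of ∂_k) / (image of ∂_{k+1}):

  H_0: rank C_0 − rank ∂_1 = 15 − 13 = 2, and the invariant factors of ∂_1 are all 1, so H_0 ≅ Z^2.
  H_1: rank ker ∂_1 − rank ∂_2 = (24 − 13) − 7 = 4, and the invariant factors of ∂_2 are all 1, so H_1 ≅ Z^4.
  H_2: rank ker ∂_2 − rank ∂_3 = (8 − 7) − 0 = 1, and there is no ∂_3, so H_2 ≅ Z.

As a check, the Euler characteristic is 15 − 24 + 8 = -1, which agrees with 2 − 4 + 1 = -1.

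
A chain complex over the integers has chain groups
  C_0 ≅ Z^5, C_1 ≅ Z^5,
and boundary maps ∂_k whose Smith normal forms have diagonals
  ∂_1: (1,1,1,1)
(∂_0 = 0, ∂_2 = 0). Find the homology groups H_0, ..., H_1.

H_0: b_0 = 5 − 0 − 4 = 1; torsion from ∂_1 factors > 1: none. So H_0 = Z.
H_1: b_1 = 5 − 4 − 0 = 1; torsion from ∂_2 factors > 1: none. So H_1 = Z.

H_0 = Z,  H_1 = Z.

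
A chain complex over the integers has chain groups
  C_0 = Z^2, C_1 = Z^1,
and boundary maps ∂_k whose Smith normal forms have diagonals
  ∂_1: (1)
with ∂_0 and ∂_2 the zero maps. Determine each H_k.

H_0 ≅ Z,  H_1 = 0.

H_0: b_0 = 2 − 0 − 1 = 1; torsion from ∂_1 factors > 1: none. So H_0 ≅ Z.
H_1: b_1 = 1 − 1 − 0 = 0; torsion from ∂_2 factors > 1: none. So H_1 ≅ 0.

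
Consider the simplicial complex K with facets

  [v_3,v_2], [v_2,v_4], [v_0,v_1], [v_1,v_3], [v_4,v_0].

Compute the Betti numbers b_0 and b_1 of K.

b_0 = 1, b_1 = 1.

Fix the vertex order v_0 < v_1 < v_2 < v_3 < v_4 and write every simplex with vertices in increasing order. Then dim K = 1 and the simplices of K are:

  0-simplices (5): [v_0], [v_1], [v_2], [v_3], [v_4]
  1-simplices (5): [v_0,v_1], [v_0,v_4], [v_1,v_3], [v_2,v_3], [v_2,v_4]

giving chain groups C_0 ≅ Z^5, C_1 ≅ Z^5.

The boundary map ∂_1: C_1 → C_0 is given by ∂[p,q] = [q] − [p]. For instance
  ∂[v_0,v_4] = [v_4] − [v_0].
The 5×5 boundary matrix has rank 4 and Smith normal form diag(1,1,1,1).

Now H_k = ker ∂_k / im ∂_{k+1}, so:

  H_0: rank C_0 − rank ∂_1 = 5 − 4 = 1, and the invariant factors of ∂_1 are all 1, so H_0 ≅ Z.
  H_1: rank ker ∂_1 − rank ∂_2 = (5 − 4) − 0 = 1, and there is no ∂_2, so H_1 ≅ Z.

Hence the Betti numbers are b_0 = 1, b_1 = 1.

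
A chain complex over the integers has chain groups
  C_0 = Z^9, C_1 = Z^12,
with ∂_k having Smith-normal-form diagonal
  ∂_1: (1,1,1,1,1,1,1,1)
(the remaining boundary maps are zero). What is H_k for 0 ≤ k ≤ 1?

H_0 = Z,  H_1 = Z^4.

H_0: b_0 = 9 − 0 − 8 = 1; torsion from ∂_1 factors > 1: none. So H_0 = Z.
H_1: b_1 = 12 − 8 − 0 = 4; torsion from ∂_2 factors > 1: none. So H_1 = Z^4.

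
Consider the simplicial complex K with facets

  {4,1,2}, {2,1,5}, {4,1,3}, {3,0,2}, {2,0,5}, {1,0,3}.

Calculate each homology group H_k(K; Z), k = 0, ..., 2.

We work with the vertex ordering 0 < 1 < 2 < 3 < 4 < 5. The simplices of K, each written with vertices in increasing order, are:

  0-simplices (6): [0], [1], [2], [3], [4], [5]
  1-simplices (12): [0,1], [0,2], [0,3], [0,5], [1,2], [1,3], [1,4], [1,5], [2,3], [2,4], [2,5], [3,4]
  2-simplices (6): [0,1,3], [0,2,3], [0,2,5], [1,2,4], [1,2,5], [1,3,4]

giving chain groups C_0 ≅ Z^6, C_1 ≅ Z^12, C_2 ≅ Z^6.

Boundary ∂_1: C_1 → C_0 maps an edge to its endpoints' difference, ∂[p,q] = q − p. For instance
  ∂[2,5] = [5] − [2].
The resulting 6×12 matrix has rank 5, and its Smith normal form has invariant factors (1,1,1,1,1).

The boundary map ∂_2: C_2 → C_1 acts by ∂[p,q,r] = [q,r] − [p,r] + [p,q]. For instance
  ∂[1,3,4] = [3,4] − [1,4] + [1,3],
  ∂[1,2,4] = [2,4] − [1,4] + [1,2].
This gives a 12×6 integer matrix of rank 6; reducing to Smith normal form yields diagonal entries (1,1,1,1,1,1).

Computing H_k = (kernel of ∂_k) / (image of ∂_{k+1}):

  H_0: rank C_0 − rank ∂_1 = 6 − 5 = 1, and the invariant factors of ∂_1 are all 1, so H_0 = Z.
  H_1: rank ker ∂_1 − rank ∂_2 = (12 − 5) − 6 = 1, and the invariant factors of ∂_2 are all 1, so H_1 = Z.
  H_2: rank ker ∂_2 − rank ∂_3 = (6 − 6) − 0 = 0, and there is no ∂_3, so H_2 = 0.

As a check, the Euler characteristic is 6 − 12 + 6 = 0, which agrees with 1 − 1 + 0 = 0.
(K is a triangulation of the cylinder S^1 x I.)

H_0 ≅ Z,  H_1 ≅ Z,  H_2 = 0.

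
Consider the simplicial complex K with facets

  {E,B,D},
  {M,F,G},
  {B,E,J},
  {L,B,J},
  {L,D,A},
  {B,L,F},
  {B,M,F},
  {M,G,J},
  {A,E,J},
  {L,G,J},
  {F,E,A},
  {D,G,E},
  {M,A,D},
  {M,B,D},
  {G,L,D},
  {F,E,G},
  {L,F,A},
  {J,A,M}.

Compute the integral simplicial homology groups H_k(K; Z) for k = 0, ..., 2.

H_0 ≅ Z,  H_1 ≅ Z^2,  H_2 ≅ Z.

Fix the vertex order A < B < D < E < F < G < J < L < M and write every simplex with vertices in increasing order. Then dim K = 2 and the simplices of K are:

  0-simplices (9): A, B, D, E, F, G, J, L, M
  1-simplices (27): AD, AE, AF, AJ, AL, AM, BD, BE, BF, BJ, BL, BM, DE, DG, DL, DM, EF, EG, EJ, FG, FL, FM, GJ, GL, GM, JL, JM
  2-simplices (18): ADL, ADM, AEF, AEJ, AFL, AJM, BDE, BDM, BEJ, BFL, BFM, BJL, DEG, DGL, EFG, FGM, GJL, GJM

Hence C_0 ≅ Z^9, C_1 ≅ Z^27, C_2 ≅ Z^18.

The boundary map ∂_1: C_1 → C_0 is given by ∂[p,q] = [q] − [p]. For instance
  ∂BD = D − B.
This gives a 9×27 integer matrix of rank 8; reducing to Smith normal form yields diagonal entries (1,1,1,1,1,1,1,1).

Boundary ∂_2: C_2 → C_1 acts by ∂[p,q,r] = [q,r] − [p,r] + [p,q]. For instance
  ∂BFM = FM − BM + BF,
  ∂BEJ = EJ − BJ + BE.
The resulting 27×18 matrix has rank 17, and its Smith normal form has invariant factors (1,1,1,1,1,1,1,1,1,1,1,1,1,1,1,1,1).

Computing H_k = (kernel of ∂_k) / (image of ∂_{k+1}):

  H_0: rank C_0 − rank ∂_1 = 9 − 8 = 1, and the invariant factors of ∂_1 are all 1, so H_0 = Z.
  H_1: rank ker ∂_1 − rank ∂_2 = (27 − 8) − 17 = 2, and the invariant factors of ∂_2 are all 1, so H_1 = Z^2.
  H_2: rank ker ∂_2 − rank ∂_3 = (18 − 17) − 0 = 1, and there is no ∂_3, so H_2 = Z.

As a check, the Euler characteristic is 9 − 27 + 18 = 0, which agrees with 1 − 2 + 1 = 0.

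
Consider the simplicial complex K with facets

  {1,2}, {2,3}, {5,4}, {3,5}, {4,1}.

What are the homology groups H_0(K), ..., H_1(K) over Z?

Fix the vertex order 1 < 2 < 3 < 4 < 5 and write every simplex with vertices in increasing order. Then dim K = 1 and the simplices of K are:

  0-simplices (5): [1], [2], [3], [4], [5]
  1-simplices (5): [1,2], [1,4], [2,3], [3,5], [4,5]

Hence C_0 ≅ Z^5, C_1 ≅ Z^5.

The boundary map ∂_1: C_1 → C_0 maps an edge to its endpoints' difference, ∂[p,q] = q − p. For instance
  ∂[1,4] = [4] − [1].
The 5×5 boundary matrix has rank 4 and Smith normal form diag(1,1,1,1).

Reading off H_k = ker ∂_k / im ∂_{k+1}:

  H_0: rank C_0 − rank ∂_1 = 5 − 4 = 1, and the invariant factors of ∂_1 are all 1, so H_0 = Z.
  H_1: rank ker ∂_1 − rank ∂_2 = (5 − 4) − 0 = 1, and there is no ∂_2, so H_1 = Z.

H_0 ≅ Z,  H_1 ≅ Z.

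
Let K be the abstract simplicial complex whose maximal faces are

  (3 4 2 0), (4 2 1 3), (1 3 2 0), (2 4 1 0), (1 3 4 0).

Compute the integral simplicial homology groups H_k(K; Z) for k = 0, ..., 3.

We work with the vertex ordering 0 < 1 < 2 < 3 < 4. The simplices of K, each written with vertices in increasing order, are:

  0-simplices (5): [0], [1], [2], [3], [4]
  1-simplices (10): [0,1], [0,2], [0,3], [0,4], [1,2], [1,3], [1,4], [2,3], [2,4], [3,4]
  2-simplices (10): [0,1,2], [0,1,3], [0,1,4], [0,2,3], [0,2,4], [0,3,4], [1,2,3], [1,2,4], [1,3,4], [2,3,4]
  3-simplices (5): [0,1,2,3], [0,1,2,4], [0,1,3,4], [0,2,3,4], [1,2,3,4]

giving chain groups C_0 ≅ Z^5, C_1 ≅ Z^10, C_2 ≅ Z^10, C_3 ≅ Z^5.

Boundary ∂_1: C_1 → C_0 maps an edge to its endpoints' difference, ∂[p,q] = q − p. For instance
  ∂[0,2] = [2] − [0].
This gives a 5×10 integer matrix of rank 4; reducing to Smith normal form yields diagonal entries (1,1,1,1).

Boundary ∂_2: C_2 → C_1 acts by ∂[p,q,r] = [q,r] − [p,r] + [p,q]. For instance
  ∂[0,1,4] = [1,4] − [0,4] + [0,1],
  ∂[0,3,4] = [3,4] − [0,4] + [0,3].
The 10×10 boundary matrix has rank 6 and Smith normal form diag(1,1,1,1,1,1).

The boundary map ∂_3: C_3 → C_2 sends each 3-simplex σ to the alternating sum Σ_i (−1)^i (σ with its i-th vertex removed). For instance
  ∂[0,2,3,4] = [2,3,4] − [0,3,4] + [0,2,4] − [0,2,3],
  ∂[0,1,3,4] = [1,3,4] − [0,3,4] + [0,1,4] − [0,1,3].
This gives a 10×5 integer matrix of rank 4; reducing to Smith normal form yields diagonal entries (1,1,1,1).

Reading off H_k = ker ∂_k / im ∂_{k+1}:

  H_0: rank C_0 − rank ∂_1 = 5 − 4 = 1, and the invariant factors of ∂_1 are all 1, so H_0 ≅ Z.
  H_1: rank ker ∂_1 − rank ∂_2 = (10 − 4) − 6 = 0, and the invariant factors of ∂_2 are all 1, so H_1 ≅ 0.
  H_2: rank ker ∂_2 − rank ∂_3 = (10 − 6) − 4 = 0, and the invariant factors of ∂_3 are all 1, so H_2 ≅ 0.
  H_3: rank ker ∂_3 − rank ∂_4 = (5 − 4) − 0 = 1, and there is no ∂_4, so H_3 ≅ Z.

(K is a triangulation of the 3-sphere S^3.)

H_0 ≅ Z,  H_1 = 0,  H_2 = 0,  H_3 ≅ Z.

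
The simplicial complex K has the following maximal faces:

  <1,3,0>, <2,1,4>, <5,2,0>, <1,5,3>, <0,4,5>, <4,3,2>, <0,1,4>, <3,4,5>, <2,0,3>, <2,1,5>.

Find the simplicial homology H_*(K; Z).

H_0 ≅ Z,  H_1 ≅ Z/2Z,  H_2 = 0.

K has 6 vertices, 15 edges, 10 triangles.
rank ∂_0 = 0, rank ∂_1 = 5 ⇒ b_0 = 6 − 0 − 5 = 1; all invariant factors of ∂_1 are 1 so no torsion. So H_0 = Z.
rank ∂_1 = 5, rank ∂_2 = 10 ⇒ b_1 = 15 − 5 − 10 = 0; ∂_2 has invariant factor(s) [2] giving torsion. So H_1 = Z/2Z.
rank ∂_2 = 10, rank ∂_3 = 0 ⇒ b_2 = 10 − 10 − 0 = 0. So H_2 = 0.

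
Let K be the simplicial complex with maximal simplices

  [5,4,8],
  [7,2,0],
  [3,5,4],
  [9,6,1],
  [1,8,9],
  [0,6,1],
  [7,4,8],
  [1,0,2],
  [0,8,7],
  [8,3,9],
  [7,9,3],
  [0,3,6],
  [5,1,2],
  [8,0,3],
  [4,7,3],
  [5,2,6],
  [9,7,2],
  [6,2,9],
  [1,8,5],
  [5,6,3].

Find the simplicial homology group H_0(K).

H_0 = Z.

K has 10 vertices, 30 edges, 20 triangles.
rank ∂_0 = 0, rank ∂_1 = 9 ⇒ b_0 = 10 − 0 − 9 = 1; all invariant factors of ∂_1 are 1 so no torsion. So H_0 = Z.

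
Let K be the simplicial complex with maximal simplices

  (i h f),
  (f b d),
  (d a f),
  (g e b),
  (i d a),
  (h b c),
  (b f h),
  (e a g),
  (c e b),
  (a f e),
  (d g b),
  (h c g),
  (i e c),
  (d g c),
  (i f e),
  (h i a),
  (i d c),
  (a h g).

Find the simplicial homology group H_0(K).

Fix the vertex order a < b < c < d < e < f < g < h < i and write every simplex with vertices in increasing order. Then dim K = 2 and the simplices of K are:

  0-simplices (9): a, b, c, d, e, f, g, h, i
  1-simplices (27): ad, ae, af, ag, ah, ai, bc, bd, be, bf, bg, bh, cd, ce, cg, ch, ci, df, dg, di, ef, eg, ei, fh, fi, gh, hi
  2-simplices (18): adf, adi, aef, aeg, agh, ahi, bce, bch, bdf, bdg, beg, bfh, cdg, cdi, cei, cgh, efi, fhi

Hence C_0 ≅ Z^9, C_1 ≅ Z^27, C_2 ≅ Z^18.

The boundary map ∂_1: C_1 → C_0 maps an edge to its endpoints' difference, ∂[p,q] = q − p. For instance
  ∂be = e − b.
The resulting 9×27 matrix has rank 8, and its Smith normal form has invariant factors (1,1,1,1,1,1,1,1).

∂_2: C_2 → C_1 sends each 2-simplex [p,q,r] to [q,r] − [p,r] + [p,q]. For instance
  ∂bce = ce − be + bc,
  ∂efi = fi − ei + ef.
The resulting 27×18 matrix has rank 18, and its Smith normal form has invariant factors (1,1,1,1,1,1,1,1,1,1,1,1,1,1,1,1,1,2).

Computing H_k = (kernel of ∂_k) / (image of ∂_{k+1}):

  H_0: rank C_0 − rank ∂_1 = 9 − 8 = 1, and the invariant factors of ∂_1 are all 1, so H_0 = Z.

H_0 = Z.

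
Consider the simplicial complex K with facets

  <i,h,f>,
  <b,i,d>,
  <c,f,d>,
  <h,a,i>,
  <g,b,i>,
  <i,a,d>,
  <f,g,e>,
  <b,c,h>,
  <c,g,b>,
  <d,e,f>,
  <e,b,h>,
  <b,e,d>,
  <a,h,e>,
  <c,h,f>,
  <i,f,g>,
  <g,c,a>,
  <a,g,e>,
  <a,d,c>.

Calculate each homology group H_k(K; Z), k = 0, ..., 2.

Take the total order a < b < c < d < e < f < g < h < i on the vertex set. Then K (dimension 2) consists of the simplices:

  0-simplices (9): a, b, c, d, e, f, g, h, i
  1-simplices (27): ac, ad, ae, ag, ah, ai, bc, bd, be, bg, bh, bi, cd, cf, cg, ch, de, df, di, ef, eg, eh, fg, fh, fi, gi, hi
  2-simplices (18): acd, acg, adi, aeg, aeh, ahi, bcg, bch, bde, bdi, beh, bgi, cdf, cfh, def, efg, fgi, fhi

so the chain groups are C_0 ≅ Z^9, C_1 ≅ Z^27, C_2 ≅ Z^18.

The boundary map ∂_1: C_1 → C_0 maps an edge to its endpoints' difference, ∂[p,q] = q − p. For instance
  ∂bd = d − b.
The resulting 9×27 matrix has rank 8, and its Smith normal form has invariant factors (1,1,1,1,1,1,1,1).

Boundary ∂_2: C_2 → C_1 sends each 2-simplex [p,q,r] to [q,r] − [p,r] + [p,q]. For instance
  ∂cfh = fh − ch + cf,
  ∂bcg = cg − bg + bc.
As a 27×18 matrix over Z this has rank 17, with invariant factors (1,1,1,1,1,1,1,1,1,1,1,1,1,1,1,1,1).

Reading off H_k = ker ∂_k / im ∂_{k+1}:

  H_0: rank C_0 − rank ∂_1 = 9 − 8 = 1, and the invariant factors of ∂_1 are all 1, so H_0 = Z.
  H_1: rank ker ∂_1 − rank ∂_2 = (27 − 8) − 17 = 2, and the invariant factors of ∂_2 are all 1, so H_1 = Z^2.
  H_2: rank ker ∂_2 − rank ∂_3 = (18 − 17) − 0 = 1, and there is no ∂_3, so H_2 = Z.

(K is a triangulation of the torus T^2.)

H_0 ≅ Z,  H_1 ≅ Z^2,  H_2 ≅ Z.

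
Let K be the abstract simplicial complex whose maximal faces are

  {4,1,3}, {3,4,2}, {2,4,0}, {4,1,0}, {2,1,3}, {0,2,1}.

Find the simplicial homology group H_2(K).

Fix the vertex order 0 < 1 < 2 < 3 < 4 and write every simplex with vertices in increasing order. Then dim K = 2 and the simplices of K are:

  0-simplices (5): [0], [1], [2], [3], [4]
  1-simplices (9): [0,1], [0,2], [0,4], [1,2], [1,3], [1,4], [2,3], [2,4], [3,4]
  2-simplices (6): [0,1,2], [0,1,4], [0,2,4], [1,2,3], [1,3,4], [2,3,4]

so the chain groups are C_0 ≅ Z^5, C_1 ≅ Z^9, C_2 ≅ Z^6.

Boundary ∂_1: C_1 → C_0 maps an edge to its endpoints' difference, ∂[p,q] = q − p.
The 5×9 boundary matrix has rank 4 and Smith normal form diag(1,1,1,1).

∂_2: C_2 → C_1 maps a triangle to the signed sum of its edges. For instance
  ∂[2,3,4] = [3,4] − [2,4] + [2,3],
  ∂[0,1,2] = [1,2] − [0,2] + [0,1].
The resulting 9×6 matrix has rank 5, and its Smith normal form has invariant factors (1,1,1,1,1).

Computing H_k = (kernel of ∂_k) / (image of ∂_{k+1}):

  H_2: rank ker ∂_2 − rank ∂_3 = (6 − 5) − 0 = 1, and there is no ∂_3, so H_2 ≅ Z.

H_2 ≅ Z.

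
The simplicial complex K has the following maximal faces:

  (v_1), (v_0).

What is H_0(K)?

H_0 = Z^2.

We work with the vertex ordering v_0 < v_1. The simplices of K, each written with vertices in increasing order, are:

  0-simplices (2): [v_0], [v_1]

giving chain groups C_0 ≅ Z^2.

Computing H_k = (kernel of ∂_k) / (image of ∂_{k+1}):

  H_0: rank C_0 − rank ∂_1 = 2 − 0 = 2, and there is no ∂_1, so H_0 ≅ Z^2.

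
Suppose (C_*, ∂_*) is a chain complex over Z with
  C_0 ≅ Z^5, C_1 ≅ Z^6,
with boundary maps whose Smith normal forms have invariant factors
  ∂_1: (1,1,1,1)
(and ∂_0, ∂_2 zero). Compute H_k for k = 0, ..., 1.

H_0 ≅ Z,  H_1 ≅ Z^2.

H_0: b_0 = 5 − 0 − 4 = 1; torsion from ∂_1 factors > 1: none. So H_0 ≅ Z.
H_1: b_1 = 6 − 4 − 0 = 2; torsion from ∂_2 factors > 1: none. So H_1 ≅ Z^2.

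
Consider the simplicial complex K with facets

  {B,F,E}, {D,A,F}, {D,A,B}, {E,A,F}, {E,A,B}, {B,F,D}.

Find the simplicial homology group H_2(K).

H_2 ≅ Z.

We work with the vertex ordering A < B < D < E < F. The simplices of K, each written with vertices in increasing order, are:

  0-simplices (5): A, B, D, E, F
  1-simplices (9): AB, AD, AE, AF, BD, BE, BF, DF, EF
  2-simplices (6): ABD, ABE, ADF, AEF, BDF, BEF

Hence C_0 ≅ Z^5, C_1 ≅ Z^9, C_2 ≅ Z^6.

∂_1: C_1 → C_0 sends each edge [p,q] (with p < q) to q − p.
The 5×9 boundary matrix has rank 4 and Smith normal form diag(1,1,1,1).

∂_2: C_2 → C_1 maps a triangle to the signed sum of its edges. For instance
  ∂ADF = DF − AF + AD,
  ∂ABE = BE − AE + AB.
This gives a 9×6 integer matrix of rank 5; reducing to Smith normal form yields diagonal entries (1,1,1,1,1).

Computing H_k = (kernel of ∂_k) / (image of ∂_{k+1}):

  H_2: rank ker ∂_2 − rank ∂_3 = (6 − 5) − 0 = 1, and there is no ∂_3, so H_2 ≅ Z.

(K is a triangulation of the 2-sphere S^2.)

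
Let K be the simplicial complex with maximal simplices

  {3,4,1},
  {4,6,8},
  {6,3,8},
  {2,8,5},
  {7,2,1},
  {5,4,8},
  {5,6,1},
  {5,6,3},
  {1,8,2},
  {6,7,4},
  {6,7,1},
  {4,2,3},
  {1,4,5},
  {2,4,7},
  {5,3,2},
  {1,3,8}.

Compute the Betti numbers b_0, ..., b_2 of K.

Take the total order 1 < 2 < 3 < 4 < 5 < 6 < 7 < 8 on the vertex set. Then K (dimension 2) consists of the simplices:

  0-simplices (8): [1], [2], [3], [4], [5], [6], [7], [8]
  1-simplices (24): (24 of them)
  2-simplices (16): [1,2,7], [1,2,8], [1,3,4], [1,3,8], [1,4,5], [1,5,6], [1,6,7], [2,3,4], [2,3,5], [2,4,7], [2,5,8], [3,5,6], [3,6,8], [4,5,8], [4,6,7], [4,6,8]

giving chain groups C_0 ≅ Z^8, C_1 ≅ Z^24, C_2 ≅ Z^16.

The boundary map ∂_1: C_1 → C_0 maps an edge to its endpoints' difference, ∂[p,q] = q − p. For instance
  ∂[1,2] = [2] − [1].
This gives a 8×24 integer matrix of rank 7; reducing to Smith normal form yields diagonal entries (1,1,1,1,1,1,1).

The boundary map ∂_2: C_2 → C_1 sends each 2-simplex [p,q,r] to [q,r] − [p,r] + [p,q]. For instance
  ∂[2,3,4] = [3,4] − [2,4] + [2,3],
  ∂[4,5,8] = [5,8] − [4,8] + [4,5].
This gives a 24×16 integer matrix of rank 15; reducing to Smith normal form yields diagonal entries (1,1,1,1,1,1,1,1,1,1,1,1,1,1,1).

Reading off H_k = ker ∂_k / im ∂_{k+1}:

  H_0: rank C_0 − rank ∂_1 = 8 − 7 = 1, and the invariant factors of ∂_1 are all 1, so H_0 = Z.
  H_1: rank ker ∂_1 − rank ∂_2 = (24 − 7) − 15 = 2, and the invariant factors of ∂_2 are all 1, so H_1 = Z^2.
  H_2: rank ker ∂_2 − rank ∂_3 = (16 − 15) − 0 = 1, and there is no ∂_3, so H_2 = Z.

As a check, the Euler characteristic is 8 − 24 + 16 = 0, which agrees with 1 − 2 + 1 = 0.
(K is a triangulation of the torus T^2.)

Hence the Betti numbers are b_0 = 1, b_1 = 2, b_2 = 1.

b_0 = 1, b_1 = 2, b_2 = 1.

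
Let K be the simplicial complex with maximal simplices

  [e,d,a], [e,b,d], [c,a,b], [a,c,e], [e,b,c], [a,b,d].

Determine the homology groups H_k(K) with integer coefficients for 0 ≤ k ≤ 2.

K has 5 vertices, 9 edges, 6 triangles.
rank ∂_0 = 0, rank ∂_1 = 4 ⇒ b_0 = 5 − 0 − 4 = 1; all invariant factors of ∂_1 are 1 so no torsion. So H_0 ≅ Z.
rank ∂_1 = 4, rank ∂_2 = 5 ⇒ b_1 = 9 − 4 − 5 = 0; all invariant factors of ∂_2 are 1 so no torsion. So H_1 ≅ 0.
rank ∂_2 = 5, rank ∂_3 = 0 ⇒ b_2 = 6 − 5 − 0 = 1. So H_2 ≅ Z.

H_0 = Z,  H_1 = 0,  H_2 = Z.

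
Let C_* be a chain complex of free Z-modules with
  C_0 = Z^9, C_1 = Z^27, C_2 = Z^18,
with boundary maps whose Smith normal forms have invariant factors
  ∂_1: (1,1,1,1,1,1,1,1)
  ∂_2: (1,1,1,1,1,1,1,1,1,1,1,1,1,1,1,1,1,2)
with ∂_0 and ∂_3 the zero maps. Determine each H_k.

H_0 = Z,  H_1 = Z ⊕ Z/2,  H_2 = 0.

H_0: b_0 = 9 − 0 − 8 = 1; torsion from ∂_1 factors > 1: none. So H_0 = Z.
H_1: b_1 = 27 − 8 − 18 = 1; torsion from ∂_2 factors > 1: [2]. So H_1 = Z ⊕ Z/2.
H_2: b_2 = 18 − 18 − 0 = 0; torsion from ∂_3 factors > 1: none. So H_2 = 0.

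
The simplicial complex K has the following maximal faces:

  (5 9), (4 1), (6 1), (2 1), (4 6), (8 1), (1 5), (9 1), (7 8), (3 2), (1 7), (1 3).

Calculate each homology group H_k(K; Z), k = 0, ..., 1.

H_0 ≅ Z,  H_1 ≅ Z^4.

Fix the vertex order 1 < 2 < 3 < 4 < 5 < 6 < 7 < 8 < 9 and write every simplex with vertices in increasing order. Then dim K = 1 and the simplices of K are:

  0-simplices (9): [1], [2], [3], [4], [5], [6], [7], [8], [9]
  1-simplices (12): [1,2], [1,3], [1,4], [1,5], [1,6], [1,7], [1,8], [1,9], [2,3], [4,6], [5,9], [7,8]

so the chain groups are C_0 ≅ Z^9, C_1 ≅ Z^12.

The boundary map ∂_1: C_1 → C_0 maps an edge to its endpoints' difference, ∂[p,q] = q − p. For instance
  ∂[5,9] = [9] − [5].
The resulting 9×12 matrix has rank 8, and its Smith normal form has invariant factors (1,1,1,1,1,1,1,1).

Computing H_k = (kernel of ∂_k) / (image of ∂_{k+1}):

  H_0: rank C_0 − rank ∂_1 = 9 − 8 = 1, and the invariant factors of ∂_1 are all 1, so H_0 ≅ Z.
  H_1: rank ker ∂_1 − rank ∂_2 = (12 − 8) − 0 = 4, and there is no ∂_2, so H_1 ≅ Z^4.

(K is a triangulation of a wedge of 4 circles.)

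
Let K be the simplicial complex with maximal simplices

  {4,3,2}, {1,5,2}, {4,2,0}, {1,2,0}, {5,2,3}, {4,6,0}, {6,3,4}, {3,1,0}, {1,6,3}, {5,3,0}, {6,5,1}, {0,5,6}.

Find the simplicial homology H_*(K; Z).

H_0 ≅ Z,  H_1 ≅ Z/2,  H_2 = 0.

Fix the vertex order 0 < 1 < 2 < 3 < 4 < 5 < 6 and write every simplex with vertices in increasing order. Then dim K = 2 and the simplices of K are:

  0-simplices (7): [0], [1], [2], [3], [4], [5], [6]
  1-simplices (18): [0,1], [0,2], [0,3], [0,4], [0,5], [0,6], [1,2], [1,3], [1,5], [1,6], [2,3], [2,4], [2,5], [3,4], [3,5], [3,6], [4,6], [5,6]
  2-simplices (12): [0,1,2], [0,1,3], [0,2,4], [0,3,5], [0,4,6], [0,5,6], [1,2,5], [1,3,6], [1,5,6], [2,3,4], [2,3,5], [3,4,6]

giving chain groups C_0 ≅ Z^7, C_1 ≅ Z^18, C_2 ≅ Z^12.

The boundary map ∂_1: C_1 → C_0 sends each edge [p,q] (with p < q) to q − p.
The 7×18 boundary matrix has rank 6 and Smith normal form diag(1,1,1,1,1,1).

∂_2: C_2 → C_1 acts by ∂[p,q,r] = [q,r] − [p,r] + [p,q]. For instance
  ∂[1,5,6] = [5,6] − [1,6] + [1,5],
  ∂[1,2,5] = [2,5] − [1,5] + [1,2].
As a 18×12 matrix over Z this has rank 12, with invariant factors (1,1,1,1,1,1,1,1,1,1,1,2).

Now H_k = ker ∂_k / im ∂_{k+1}, so:

  H_0: rank C_0 − rank ∂_1 = 7 − 6 = 1, and the invariant factors of ∂_1 are all 1, so H_0 ≅ Z.
  H_1: rank ker ∂_1 − rank ∂_2 = (18 − 6) − 12 = 0, and ∂_2 has invariant factor 2 > 1, so H_1 ≅ Z/2.
  H_2: rank ker ∂_2 − rank ∂_3 = (12 − 12) − 0 = 0, and there is no ∂_3, so H_2 ≅ 0.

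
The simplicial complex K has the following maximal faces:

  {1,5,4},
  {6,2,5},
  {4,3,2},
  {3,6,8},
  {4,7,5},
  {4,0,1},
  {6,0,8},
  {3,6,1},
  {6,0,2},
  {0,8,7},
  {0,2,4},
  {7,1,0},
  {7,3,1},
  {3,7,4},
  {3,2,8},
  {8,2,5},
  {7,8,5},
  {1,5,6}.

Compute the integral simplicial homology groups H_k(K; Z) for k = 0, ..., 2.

Order the vertices as 0 < 1 < 2 < 3 < 4 < 5 < 6 < 7 < 8. Listing each simplex with vertices in this order, K has dimension 2 with simplices:

  0-simplices (9): [0], [1], [2], [3], [4], [5], [6], [7], [8]
  1-simplices (27): (27 of them)
  2-simplices (18): [0,1,4], [0,1,7], [0,2,4], [0,2,6], [0,6,8], [0,7,8], [1,3,6], [1,3,7], [1,4,5], [1,5,6], [2,3,4], [2,3,8], [2,5,6], [2,5,8], [3,4,7], [3,6,8], [4,5,7], [5,7,8]

Hence C_0 ≅ Z^9, C_1 ≅ Z^27, C_2 ≅ Z^18.

Boundary ∂_1: C_1 → C_0 maps an edge to its endpoints' difference, ∂[p,q] = q − p. For instance
  ∂[0,1] = [1] − [0].
This gives a 9×27 integer matrix of rank 8; reducing to Smith normal form yields diagonal entries (1,1,1,1,1,1,1,1).

Boundary ∂_2: C_2 → C_1 acts by ∂[p,q,r] = [q,r] − [p,r] + [p,q]. For instance
  ∂[0,6,8] = [6,8] − [0,8] + [0,6],
  ∂[1,5,6] = [5,6] − [1,6] + [1,5].
The resulting 27×18 matrix has rank 18, and its Smith normal form has invariant factors (1,1,1,1,1,1,1,1,1,1,1,1,1,1,1,1,1,2).

From H_k ≅ ker(∂_k) / im(∂_{k+1}) we obtain:

  H_0: rank C_0 − rank ∂_1 = 9 − 8 = 1, and the invariant factors of ∂_1 are all 1, so H_0 = Z.
  H_1: rank ker ∂_1 − rank ∂_2 = (27 − 8) − 18 = 1, and ∂_2 has invariant factor 2 > 1, so H_1 = Z ⊕ Z/2.
  H_2: rank ker ∂_2 − rank ∂_3 = (18 − 18) − 0 = 0, and there is no ∂_3, so H_2 = 0.

H_0 ≅ Z,  H_1 ≅ Z ⊕ Z/2,  H_2 = 0.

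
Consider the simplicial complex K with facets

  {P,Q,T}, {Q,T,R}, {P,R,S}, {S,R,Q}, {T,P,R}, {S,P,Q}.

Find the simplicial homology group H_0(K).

H_0 ≅ Z.

Take the total order P < Q < R < S < T on the vertex set. Then K (dimension 2) consists of the simplices:

  0-simplices (5): P, Q, R, S, T
  1-simplices (9): PQ, PR, PS, PT, QR, QS, QT, RS, RT
  2-simplices (6): PQS, PQT, PRS, PRT, QRS, QRT

Hence C_0 ≅ Z^5, C_1 ≅ Z^9, C_2 ≅ Z^6.

∂_1: C_1 → C_0 is given by ∂[p,q] = [q] − [p]. For instance
  ∂QT = T − Q.
The 5×9 boundary matrix has rank 4 and Smith normal form diag(1,1,1,1).

Boundary ∂_2: C_2 → C_1 maps a triangle to the signed sum of its edges. For instance
  ∂PQT = QT − PT + PQ,
  ∂PQS = QS − PS + PQ.
The 9×6 boundary matrix has rank 5 and Smith normal form diag(1,1,1,1,1).

Now H_k = ker ∂_k / im ∂_{k+1}, so:

  H_0: rank C_0 − rank ∂_1 = 5 − 4 = 1, and the invariant factors of ∂_1 are all 1, so H_0 = Z.

(K is a triangulation of the 2-sphere S^2.)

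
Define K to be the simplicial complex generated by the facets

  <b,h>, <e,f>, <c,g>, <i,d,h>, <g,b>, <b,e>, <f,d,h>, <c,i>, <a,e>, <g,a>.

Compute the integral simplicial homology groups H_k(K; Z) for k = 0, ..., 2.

H_0 = Z,  H_1 = Z^3,  H_2 = 0.

Take the total order a < b < c < d < e < f < g < h < i on the vertex set. Then K (dimension 2) consists of the simplices:

  0-simplices (9): a, b, c, d, e, f, g, h, i
  1-simplices (13): ae, ag, be, bg, bh, cg, ci, df, dh, di, ef, fh, hi
  2-simplices (2): dfh, dhi

Hence C_0 ≅ Z^9, C_1 ≅ Z^13, C_2 ≅ Z^2.

∂_1: C_1 → C_0 maps an edge to its endpoints' difference, ∂[p,q] = q − p. For instance
  ∂cg = g − c.
The 9×13 boundary matrix has rank 8 and Smith normal form diag(1,1,1,1,1,1,1,1).

Boundary ∂_2: C_2 → C_1 acts by ∂[p,q,r] = [q,r] − [p,r] + [p,q]. For instance
  ∂dfh = fh − dh + df,
  ∂dhi = hi − di + dh.
The resulting 13×2 matrix has rank 2, and its Smith normal form has invariant factors (1,1).

Now H_k = ker ∂_k / im ∂_{k+1}, so:

  H_0: rank C_0 − rank ∂_1 = 9 − 8 = 1, and the invariant factors of ∂_1 are all 1, so H_0 ≅ Z.
  H_1: rank ker ∂_1 − rank ∂_2 = (13 − 8) − 2 = 3, and the invariant factors of ∂_2 are all 1, so H_1 ≅ Z^3.
  H_2: rank ker ∂_2 − rank ∂_3 = (2 − 2) − 0 = 0, and there is no ∂_3, so H_2 ≅ 0.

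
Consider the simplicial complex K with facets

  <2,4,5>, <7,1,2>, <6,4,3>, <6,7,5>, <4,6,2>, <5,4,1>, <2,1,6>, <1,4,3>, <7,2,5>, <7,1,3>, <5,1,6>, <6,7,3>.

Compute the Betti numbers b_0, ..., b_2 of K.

We work with the vertex ordering 1 < 2 < 3 < 4 < 5 < 6 < 7. The simplices of K, each written with vertices in increasing order, are:

  0-simplices (7): [1], [2], [3], [4], [5], [6], [7]
  1-simplices (18): [1,2], [1,3], [1,4], [1,5], [1,6], [1,7], [2,4], [2,5], [2,6], [2,7], [3,4], [3,6], [3,7], [4,5], [4,6], [5,6], [5,7], [6,7]
  2-simplices (12): [1,2,6], [1,2,7], [1,3,4], [1,3,7], [1,4,5], [1,5,6], [2,4,5], [2,4,6], [2,5,7], [3,4,6], [3,6,7], [5,6,7]

giving chain groups C_0 ≅ Z^7, C_1 ≅ Z^18, C_2 ≅ Z^12.

∂_1: C_1 → C_0 sends each edge [p,q] (with p < q) to q − p.
This gives a 7×18 integer matrix of rank 6; reducing to Smith normal form yields diagonal entries (1,1,1,1,1,1).

The boundary map ∂_2: C_2 → C_1 sends each 2-simplex [p,q,r] to [q,r] − [p,r] + [p,q]. For instance
  ∂[3,4,6] = [4,6] − [3,6] + [3,4],
  ∂[1,2,6] = [2,6] − [1,6] + [1,2].
The 18×12 boundary matrix has rank 12 and Smith normal form diag(1,1,1,1,1,1,1,1,1,1,1,2).

From H_k ≅ ker(∂_k) / im(∂_{k+1}) we obtain:

  H_0: rank C_0 − rank ∂_1 = 7 − 6 = 1, and the invariant factors of ∂_1 are all 1, so H_0 ≅ Z.
  H_1: rank ker ∂_1 − rank ∂_2 = (18 − 6) − 12 = 0, and ∂_2 has invariant factor 2 > 1, so H_1 ≅ Z/2.
  H_2: rank ker ∂_2 − rank ∂_3 = (12 − 12) − 0 = 0, and there is no ∂_3, so H_2 ≅ 0.

Hence the Betti numbers are b_0 = 1, b_1 = 0, b_2 = 0.

b_0 = 1, b_1 = 0, b_2 = 0.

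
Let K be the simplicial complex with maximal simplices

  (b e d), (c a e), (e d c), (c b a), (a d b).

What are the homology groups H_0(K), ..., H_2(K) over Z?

Order the vertices as a < b < c < d < e. Listing each simplex with vertices in this order, K has dimension 2 with simplices:

  0-simplices (5): a, b, c, d, e
  1-simplices (10): ab, ac, ad, ae, bc, bd, be, cd, ce, de
  2-simplices (5): abc, abd, ace, bde, cde

giving chain groups C_0 ≅ Z^5, C_1 ≅ Z^10, C_2 ≅ Z^5.

∂_1: C_1 → C_0 is given by ∂[p,q] = [q] − [p].
The 5×10 boundary matrix has rank 4 and Smith normal form diag(1,1,1,1).

The boundary map ∂_2: C_2 → C_1 sends each 2-simplex [p,q,r] to [q,r] − [p,r] + [p,q]. For instance
  ∂ace = ce − ae + ac,
  ∂abd = bd − ad + ab.
The 10×5 boundary matrix has rank 5 and Smith normal form diag(1,1,1,1,1).

Now H_k = ker ∂_k / im ∂_{k+1}, so:

  H_0: rank C_0 − rank ∂_1 = 5 − 4 = 1, and the invariant factors of ∂_1 are all 1, so H_0 = Z.
  H_1: rank ker ∂_1 − rank ∂_2 = (10 − 4) − 5 = 1, and the invariant factors of ∂_2 are all 1, so H_1 = Z.
  H_2: rank ker ∂_2 − rank ∂_3 = (5 − 5) − 0 = 0, and there is no ∂_3, so H_2 = 0.

H_0 = Z,  H_1 = Z,  H_2 = 0.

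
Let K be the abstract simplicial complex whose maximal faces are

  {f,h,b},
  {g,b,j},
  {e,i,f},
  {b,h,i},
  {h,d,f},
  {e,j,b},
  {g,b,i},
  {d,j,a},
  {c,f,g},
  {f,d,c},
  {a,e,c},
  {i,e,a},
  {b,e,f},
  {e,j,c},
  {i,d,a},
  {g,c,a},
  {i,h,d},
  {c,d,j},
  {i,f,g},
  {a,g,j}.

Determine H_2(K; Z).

H_2 ≅ 0.

Fix the vertex order a < b < c < d < e < f < g < h < i < j and write every simplex with vertices in increasing order. Then dim K = 2 and the simplices of K are:

  0-simplices (10): a, b, c, d, e, f, g, h, i, j
  1-simplices (30): ac, ad, ae, ag, ai, aj, be, bf, bg, bh, bi, bj, cd, ce, cf, cg, cj, df, dh, di, dj, ef, ei, ej, fg, fh, fi, gi, gj, hi
  2-simplices (20): ace, acg, adi, adj, aei, agj, bef, bej, bfh, bgi, bgj, bhi, cdf, cdj, cej, cfg, dfh, dhi, efi, fgi

giving chain groups C_0 ≅ Z^10, C_1 ≅ Z^30, C_2 ≅ Z^20.

∂_1: C_1 → C_0 maps an edge to its endpoints' difference, ∂[p,q] = q − p. For instance
  ∂gi = i − g.
As a 10×30 matrix over Z this has rank 9, with invariant factors (1,1,1,1,1,1,1,1,1).

Boundary ∂_2: C_2 → C_1 acts by ∂[p,q,r] = [q,r] − [p,r] + [p,q]. For instance
  ∂efi = fi − ei + ef,
  ∂ace = ce − ae + ac.
This gives a 30×20 integer matrix of rank 20; reducing to Smith normal form yields diagonal entries (1,1,1,1,1,1,1,1,1,1,1,1,1,1,1,1,1,1,1,2).

Reading off H_k = ker ∂_k / im ∂_{k+1}:

  H_2: rank ker ∂_2 − rank ∂_3 = (20 − 20) − 0 = 0, and there is no ∂_3, so H_2 ≅ 0.

(K is a triangulation of the Klein bottle.)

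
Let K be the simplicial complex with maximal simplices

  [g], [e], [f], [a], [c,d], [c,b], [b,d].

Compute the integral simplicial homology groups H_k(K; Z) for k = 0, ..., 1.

H_0 ≅ Z^5,  H_1 ≅ Z.

Take the total order a < b < c < d < e < f < g on the vertex set. Then K (dimension 1) consists of the simplices:

  0-simplices (7): a, b, c, d, e, f, g
  1-simplices (3): bc, bd, cd

Hence C_0 ≅ Z^7, C_1 ≅ Z^3.

Boundary ∂_1: C_1 → C_0 is given by ∂[p,q] = [q] − [p]. For instance
  ∂bc = c − b.
The resulting 7×3 matrix has rank 2, and its Smith normal form has invariant factors (1,1).

Reading off H_k = ker ∂_k / im ∂_{k+1}:

  H_0: rank C_0 − rank ∂_1 = 7 − 2 = 5, and the invariant factors of ∂_1 are all 1, so H_0 ≅ Z^5.
  H_1: rank ker ∂_1 − rank ∂_2 = (3 − 2) − 0 = 1, and there is no ∂_2, so H_1 ≅ Z.

As a check, the Euler characteristic is 7 − 3 = 4, which agrees with 5 − 1 = 4.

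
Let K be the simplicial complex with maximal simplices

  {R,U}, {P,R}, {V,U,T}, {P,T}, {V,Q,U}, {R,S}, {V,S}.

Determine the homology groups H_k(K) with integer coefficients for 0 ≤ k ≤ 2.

Order the vertices as P < Q < R < S < T < U < V. Listing each simplex with vertices in this order, K has dimension 2 with simplices:

  0-simplices (7): P, Q, R, S, T, U, V
  1-simplices (10): PR, PT, QU, QV, RS, RU, SV, TU, TV, UV
  2-simplices (2): QUV, TUV

giving chain groups C_0 ≅ Z^7, C_1 ≅ Z^10, C_2 ≅ Z^2.

The boundary map ∂_1: C_1 → C_0 is given by ∂[p,q] = [q] − [p].
The 7×10 boundary matrix has rank 6 and Smith normal form diag(1,1,1,1,1,1).

∂_2: C_2 → C_1 sends each 2-simplex [p,q,r] to [q,r] − [p,r] + [p,q]. For instance
  ∂TUV = UV − TV + TU,
  ∂QUV = UV − QV + QU.
This gives a 10×2 integer matrix of rank 2; reducing to Smith normal form yields diagonal entries (1,1).

Computing H_k = (kernel of ∂_k) / (image of ∂_{k+1}):

  H_0: rank C_0 − rank ∂_1 = 7 − 6 = 1, and the invariant factors of ∂_1 are all 1, so H_0 = Z.
  H_1: rank ker ∂_1 − rank ∂_2 = (10 − 6) − 2 = 2, and the invariant factors of ∂_2 are all 1, so H_1 = Z^2.
  H_2: rank ker ∂_2 − rank ∂_3 = (2 − 2) − 0 = 0, and there is no ∂_3, so H_2 = 0.

H_0 = Z,  H_1 = Z^2,  H_2 = 0.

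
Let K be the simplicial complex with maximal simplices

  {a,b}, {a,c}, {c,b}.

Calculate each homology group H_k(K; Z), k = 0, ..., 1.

K has 3 vertices, 3 edges.
rank ∂_0 = 0, rank ∂_1 = 2 ⇒ b_0 = 3 − 0 − 2 = 1; all invariant factors of ∂_1 are 1 so no torsion. So H_0 ≅ Z.
rank ∂_1 = 2, rank ∂_2 = 0 ⇒ b_1 = 3 − 2 − 0 = 1. So H_1 ≅ Z.

H_0 ≅ Z,  H_1 ≅ Z.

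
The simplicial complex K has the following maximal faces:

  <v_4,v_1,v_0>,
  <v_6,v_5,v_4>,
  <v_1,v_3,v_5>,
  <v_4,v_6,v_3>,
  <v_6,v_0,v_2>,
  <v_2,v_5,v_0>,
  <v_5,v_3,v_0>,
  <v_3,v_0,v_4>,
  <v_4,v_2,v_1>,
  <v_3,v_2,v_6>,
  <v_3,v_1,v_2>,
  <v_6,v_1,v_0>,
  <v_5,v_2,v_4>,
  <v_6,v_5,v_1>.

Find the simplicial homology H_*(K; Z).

Order the vertices as v_0 < v_1 < v_2 < v_3 < v_4 < v_5 < v_6. Listing each simplex with vertices in this order, K has dimension 2 with simplices:

  0-simplices (7): [v_0], [v_1], [v_2], [v_3], [v_4], [v_5], [v_6]
  1-simplices (21): (21 of them)
  2-simplices (14): (14 of them)

giving chain groups C_0 ≅ Z^7, C_1 ≅ Z^21, C_2 ≅ Z^14.

∂_1: C_1 → C_0 is given by ∂[p,q] = [q] − [p].
The resulting 7×21 matrix has rank 6, and its Smith normal form has invariant factors (1,1,1,1,1,1).

The boundary map ∂_2: C_2 → C_1 maps a triangle to the signed sum of its edges. For instance
  ∂[v_0,v_3,v_4] = [v_3,v_4] − [v_0,v_4] + [v_0,v_3],
  ∂[v_3,v_4,v_6] = [v_4,v_6] − [v_3,v_6] + [v_3,v_4].
As a 21×14 matrix over Z this has rank 13, with invariant factors (1,1,1,1,1,1,1,1,1,1,1,1,1).

Reading off H_k = ker ∂_k / im ∂_{k+1}:

  H_0: rank C_0 − rank ∂_1 = 7 − 6 = 1, and the invariant factors of ∂_1 are all 1, so H_0 = Z.
  H_1: rank ker ∂_1 − rank ∂_2 = (21 − 6) − 13 = 2, and the invariant factors of ∂_2 are all 1, so H_1 = Z^2.
  H_2: rank ker ∂_2 − rank ∂_3 = (14 − 13) − 0 = 1, and there is no ∂_3, so H_2 = Z.

As a check, the Euler characteristic is 7 − 21 + 14 = 0, which agrees with 1 − 2 + 1 = 0.

H_0 = Z,  H_1 = Z^2,  H_2 = Z.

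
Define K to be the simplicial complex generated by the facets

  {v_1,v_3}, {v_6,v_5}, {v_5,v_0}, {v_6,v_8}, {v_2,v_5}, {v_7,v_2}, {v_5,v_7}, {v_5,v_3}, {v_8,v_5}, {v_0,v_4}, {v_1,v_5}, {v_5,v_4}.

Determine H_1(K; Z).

H_1 = Z^4.

Order the vertices as v_0 < v_1 < v_2 < v_3 < v_4 < v_5 < v_6 < v_7 < v_8. Listing each simplex with vertices in this order, K has dimension 1 with simplices:

  0-simplices (9): [v_0], [v_1], [v_2], [v_3], [v_4], [v_5], [v_6], [v_7], [v_8]
  1-simplices (12): [v_0,v_4], [v_0,v_5], [v_1,v_3], [v_1,v_5], [v_2,v_5], [v_2,v_7], [v_3,v_5], [v_4,v_5], [v_5,v_6], [v_5,v_7], [v_5,v_8], [v_6,v_8]

so the chain groups are C_0 ≅ Z^9, C_1 ≅ Z^12.

Boundary ∂_1: C_1 → C_0 sends each edge [p,q] (with p < q) to q − p.
The resulting 9×12 matrix has rank 8, and its Smith normal form has invariant factors (1,1,1,1,1,1,1,1).

Now H_k = ker ∂_k / im ∂_{k+1}, so:

  H_1: rank ker ∂_1 − rank ∂_2 = (12 − 8) − 0 = 4, and there is no ∂_2, so H_1 ≅ Z^4.

(K is a triangulation of a wedge of 4 circles.)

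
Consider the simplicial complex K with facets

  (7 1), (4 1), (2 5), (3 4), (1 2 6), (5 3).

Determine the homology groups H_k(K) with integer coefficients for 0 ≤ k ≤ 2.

Fix the vertex order 1 < 2 < 3 < 4 < 5 < 6 < 7 and write every simplex with vertices in increasing order. Then dim K = 2 and the simplices of K are:

  0-simplices (7): [1], [2], [3], [4], [5], [6], [7]
  1-simplices (8): [1,2], [1,4], [1,6], [1,7], [2,5], [2,6], [3,4], [3,5]
  2-simplices (1): [1,2,6]

Hence C_0 ≅ Z^7, C_1 ≅ Z^8, C_2 ≅ Z^1.

The boundary map ∂_1: C_1 → C_0 maps an edge to its endpoints' difference, ∂[p,q] = q − p.
This gives a 7×8 integer matrix of rank 6; reducing to Smith normal form yields diagonal entries (1,1,1,1,1,1).

∂_2: C_2 → C_1 acts by ∂[p,q,r] = [q,r] − [p,r] + [p,q]. For instance
  ∂[1,2,6] = [2,6] − [1,6] + [1,2].
As a 8×1 matrix over Z this has rank 1, with invariant factors (1).

Now H_k = ker ∂_k / im ∂_{k+1}, so:

  H_0: rank C_0 − rank ∂_1 = 7 − 6 = 1, and the invariant factors of ∂_1 are all 1, so H_0 ≅ Z.
  H_1: rank ker ∂_1 − rank ∂_2 = (8 − 6) − 1 = 1, and the invariant factors of ∂_2 are all 1, so H_1 ≅ Z.
  H_2: rank ker ∂_2 − rank ∂_3 = (1 − 1) − 0 = 0, and there is no ∂_3, so H_2 ≅ 0.

H_0 ≅ Z,  H_1 ≅ Z,  H_2 = 0.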